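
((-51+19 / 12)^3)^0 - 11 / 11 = 0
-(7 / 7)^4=-1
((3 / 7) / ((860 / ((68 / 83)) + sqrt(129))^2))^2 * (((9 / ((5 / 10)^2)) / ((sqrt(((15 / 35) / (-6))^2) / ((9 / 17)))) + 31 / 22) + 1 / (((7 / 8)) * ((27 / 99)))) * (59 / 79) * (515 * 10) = 4695461879615254760946555675 / 29588162090572977446357626121148928 - 11379466798840353981480375 * sqrt(129) / 18828830421273712920409398440731136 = 0.00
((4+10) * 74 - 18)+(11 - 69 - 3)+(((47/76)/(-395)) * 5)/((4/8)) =2872867/3002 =956.98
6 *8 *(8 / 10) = 192 / 5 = 38.40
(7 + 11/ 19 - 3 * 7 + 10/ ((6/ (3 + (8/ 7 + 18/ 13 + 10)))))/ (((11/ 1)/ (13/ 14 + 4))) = 743130/ 133133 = 5.58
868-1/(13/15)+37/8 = 90633/104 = 871.47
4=4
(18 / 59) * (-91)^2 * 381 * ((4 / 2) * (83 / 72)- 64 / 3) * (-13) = 28095818205 / 118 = 238100154.28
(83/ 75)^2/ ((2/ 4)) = 13778/ 5625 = 2.45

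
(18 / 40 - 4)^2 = 5041 / 400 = 12.60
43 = 43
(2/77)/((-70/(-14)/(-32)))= -0.17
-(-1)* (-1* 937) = -937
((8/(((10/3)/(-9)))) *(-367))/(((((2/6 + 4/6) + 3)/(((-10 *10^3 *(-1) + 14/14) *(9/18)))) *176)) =99099909/1760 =56306.77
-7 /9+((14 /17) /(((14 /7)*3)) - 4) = -710 /153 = -4.64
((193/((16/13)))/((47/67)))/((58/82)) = 6892223/21808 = 316.04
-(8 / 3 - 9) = 19 / 3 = 6.33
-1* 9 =-9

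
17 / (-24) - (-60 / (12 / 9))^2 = -48617 / 24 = -2025.71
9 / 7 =1.29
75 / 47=1.60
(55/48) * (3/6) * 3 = 55/32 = 1.72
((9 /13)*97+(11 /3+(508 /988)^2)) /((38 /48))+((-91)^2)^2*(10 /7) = 113557398536954 /1159171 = 97964319.79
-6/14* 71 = -213/7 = -30.43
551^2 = 303601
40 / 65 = 8 / 13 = 0.62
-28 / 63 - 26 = -26.44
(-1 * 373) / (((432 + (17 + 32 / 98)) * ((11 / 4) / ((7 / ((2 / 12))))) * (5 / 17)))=-17399704 / 403645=-43.11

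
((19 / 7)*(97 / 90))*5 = 1843 / 126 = 14.63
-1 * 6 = -6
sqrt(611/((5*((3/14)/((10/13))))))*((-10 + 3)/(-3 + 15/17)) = 119*sqrt(987)/54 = 69.23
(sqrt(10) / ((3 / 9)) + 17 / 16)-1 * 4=-47 / 16 + 3 * sqrt(10)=6.55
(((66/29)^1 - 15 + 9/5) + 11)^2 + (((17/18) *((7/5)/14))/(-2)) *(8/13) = -57328/2459925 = -0.02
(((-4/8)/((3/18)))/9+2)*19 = 95/3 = 31.67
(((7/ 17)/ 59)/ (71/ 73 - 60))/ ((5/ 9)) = -0.00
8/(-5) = -8/5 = -1.60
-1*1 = -1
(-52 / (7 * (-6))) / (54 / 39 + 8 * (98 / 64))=1352 / 14889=0.09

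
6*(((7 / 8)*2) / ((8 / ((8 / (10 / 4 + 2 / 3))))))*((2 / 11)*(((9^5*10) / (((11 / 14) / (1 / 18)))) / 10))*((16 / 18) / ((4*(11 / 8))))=10287648 / 25289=406.80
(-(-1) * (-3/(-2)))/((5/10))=3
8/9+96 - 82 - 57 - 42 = -757/9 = -84.11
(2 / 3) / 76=1 / 114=0.01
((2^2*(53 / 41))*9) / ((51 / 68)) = 2544 / 41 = 62.05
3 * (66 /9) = 22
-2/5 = -0.40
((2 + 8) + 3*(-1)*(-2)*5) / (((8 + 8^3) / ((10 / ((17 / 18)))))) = 180 / 221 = 0.81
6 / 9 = 2 / 3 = 0.67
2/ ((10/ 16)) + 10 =66/ 5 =13.20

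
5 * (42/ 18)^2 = 245/ 9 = 27.22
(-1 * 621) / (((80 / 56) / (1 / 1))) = -4347 / 10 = -434.70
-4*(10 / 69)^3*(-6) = 8000 / 109503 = 0.07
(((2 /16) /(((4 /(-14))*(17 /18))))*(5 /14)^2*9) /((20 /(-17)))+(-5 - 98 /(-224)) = -3683 /896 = -4.11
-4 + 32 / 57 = -196 / 57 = -3.44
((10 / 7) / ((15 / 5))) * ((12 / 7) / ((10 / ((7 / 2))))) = 2 / 7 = 0.29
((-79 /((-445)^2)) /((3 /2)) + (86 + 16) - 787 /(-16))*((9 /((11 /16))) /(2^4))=4311194691 /34852400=123.70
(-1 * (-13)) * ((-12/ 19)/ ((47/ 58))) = -9048/ 893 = -10.13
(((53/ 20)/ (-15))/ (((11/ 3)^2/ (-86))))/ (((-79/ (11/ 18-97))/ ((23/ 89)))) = 18188699/ 51045060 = 0.36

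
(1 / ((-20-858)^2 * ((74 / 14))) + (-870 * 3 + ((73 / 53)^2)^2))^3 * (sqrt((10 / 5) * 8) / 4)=-201839600615787618010357124698352780894925888268649125 / 11399418628715261024898286892999775594870592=-17706131092.28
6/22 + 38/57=31/33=0.94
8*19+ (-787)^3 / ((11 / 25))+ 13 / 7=-85302583678 / 77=-1107825762.05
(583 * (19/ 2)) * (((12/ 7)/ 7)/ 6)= 11077/ 49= 226.06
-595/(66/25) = -14875/66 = -225.38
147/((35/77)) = 1617/5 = 323.40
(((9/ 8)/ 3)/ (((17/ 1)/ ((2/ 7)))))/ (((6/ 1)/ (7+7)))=1/ 68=0.01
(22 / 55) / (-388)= -1 / 970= -0.00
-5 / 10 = -1 / 2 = -0.50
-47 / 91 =-0.52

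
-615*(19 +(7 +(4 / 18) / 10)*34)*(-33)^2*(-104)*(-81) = -1454217572808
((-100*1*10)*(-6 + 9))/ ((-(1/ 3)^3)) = 81000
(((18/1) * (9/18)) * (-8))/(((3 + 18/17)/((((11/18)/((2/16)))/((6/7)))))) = -20944/207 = -101.18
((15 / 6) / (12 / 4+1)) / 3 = 5 / 24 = 0.21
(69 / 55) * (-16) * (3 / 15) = -1104 / 275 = -4.01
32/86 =16/43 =0.37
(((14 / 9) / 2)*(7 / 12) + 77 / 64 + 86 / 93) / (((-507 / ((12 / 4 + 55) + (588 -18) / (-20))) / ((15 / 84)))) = -40795255 / 1520902656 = -0.03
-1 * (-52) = 52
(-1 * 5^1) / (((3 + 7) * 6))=-1 / 12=-0.08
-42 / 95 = -0.44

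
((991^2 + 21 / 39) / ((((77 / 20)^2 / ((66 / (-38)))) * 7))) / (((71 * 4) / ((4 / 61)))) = -3.80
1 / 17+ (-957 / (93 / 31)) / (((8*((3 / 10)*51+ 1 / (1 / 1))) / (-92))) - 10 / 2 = 609953 / 2771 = 220.12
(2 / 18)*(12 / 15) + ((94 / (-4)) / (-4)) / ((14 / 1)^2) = 8387 / 70560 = 0.12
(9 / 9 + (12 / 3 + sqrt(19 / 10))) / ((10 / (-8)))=-4 - 2 * sqrt(190) / 25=-5.10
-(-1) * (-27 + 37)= 10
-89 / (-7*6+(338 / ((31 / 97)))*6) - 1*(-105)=20515711 / 195414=104.99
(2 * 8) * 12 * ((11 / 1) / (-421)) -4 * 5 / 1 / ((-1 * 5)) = -428 / 421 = -1.02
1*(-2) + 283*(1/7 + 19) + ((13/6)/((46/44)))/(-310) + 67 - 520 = 743023429/149730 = 4962.42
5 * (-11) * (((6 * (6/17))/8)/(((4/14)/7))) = -24255/68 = -356.69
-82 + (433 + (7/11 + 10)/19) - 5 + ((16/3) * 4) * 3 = 85807/209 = 410.56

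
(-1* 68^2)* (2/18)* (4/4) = -4624/9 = -513.78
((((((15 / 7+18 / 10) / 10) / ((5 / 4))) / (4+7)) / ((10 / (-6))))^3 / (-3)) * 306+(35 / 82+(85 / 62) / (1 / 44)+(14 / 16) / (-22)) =137606552490808599769 / 2266615011718750000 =60.71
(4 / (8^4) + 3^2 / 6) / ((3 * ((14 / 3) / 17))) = 26129 / 14336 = 1.82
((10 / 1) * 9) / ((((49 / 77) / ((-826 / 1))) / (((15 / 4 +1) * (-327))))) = 181450665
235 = 235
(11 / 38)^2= 121 / 1444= 0.08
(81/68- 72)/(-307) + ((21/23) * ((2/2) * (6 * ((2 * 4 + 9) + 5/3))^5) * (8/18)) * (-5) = -51506902969544245/1440444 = -35757657340.06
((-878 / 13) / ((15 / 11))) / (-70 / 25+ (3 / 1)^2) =-9658 / 1209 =-7.99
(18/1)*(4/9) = 8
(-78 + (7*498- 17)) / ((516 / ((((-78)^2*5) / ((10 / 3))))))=5157711 / 86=59973.38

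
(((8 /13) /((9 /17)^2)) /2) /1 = 1.10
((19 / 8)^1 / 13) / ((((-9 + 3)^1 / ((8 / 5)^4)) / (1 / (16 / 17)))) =-5168 / 24375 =-0.21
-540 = -540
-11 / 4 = -2.75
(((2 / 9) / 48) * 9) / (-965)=-1 / 23160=-0.00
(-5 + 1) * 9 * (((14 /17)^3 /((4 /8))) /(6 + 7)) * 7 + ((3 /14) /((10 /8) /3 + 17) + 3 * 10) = 781066164 /93440347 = 8.36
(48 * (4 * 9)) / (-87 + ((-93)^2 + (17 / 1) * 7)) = 1728 / 8681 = 0.20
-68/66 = -34/33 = -1.03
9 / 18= 1 / 2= 0.50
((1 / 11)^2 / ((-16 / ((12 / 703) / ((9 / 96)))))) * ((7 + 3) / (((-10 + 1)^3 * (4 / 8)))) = 160 / 62010927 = 0.00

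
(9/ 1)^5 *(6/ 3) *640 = 75582720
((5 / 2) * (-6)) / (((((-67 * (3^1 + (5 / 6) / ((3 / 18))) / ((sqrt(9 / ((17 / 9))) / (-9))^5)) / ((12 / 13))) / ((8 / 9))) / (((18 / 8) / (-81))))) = 5 * sqrt(17) / 38513007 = 0.00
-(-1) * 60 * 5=300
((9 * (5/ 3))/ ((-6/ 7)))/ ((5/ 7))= -49/ 2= -24.50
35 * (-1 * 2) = -70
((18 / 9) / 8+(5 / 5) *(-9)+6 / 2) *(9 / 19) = -207 / 76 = -2.72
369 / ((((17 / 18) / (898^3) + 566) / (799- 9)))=3799749552766560 / 7377648268913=515.04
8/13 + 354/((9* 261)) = 7798/10179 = 0.77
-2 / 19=-0.11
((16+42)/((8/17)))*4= 493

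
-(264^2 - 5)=-69691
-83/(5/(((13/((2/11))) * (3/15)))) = -11869/50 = -237.38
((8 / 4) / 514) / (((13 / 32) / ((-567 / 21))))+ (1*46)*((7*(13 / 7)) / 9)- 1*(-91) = 4726421 / 30069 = 157.19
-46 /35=-1.31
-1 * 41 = -41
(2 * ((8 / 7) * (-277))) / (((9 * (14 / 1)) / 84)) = -8864 / 21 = -422.10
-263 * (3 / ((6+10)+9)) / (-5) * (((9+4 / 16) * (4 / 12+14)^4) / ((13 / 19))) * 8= 1264197396178 / 43875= 28813615.87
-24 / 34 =-12 / 17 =-0.71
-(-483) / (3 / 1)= 161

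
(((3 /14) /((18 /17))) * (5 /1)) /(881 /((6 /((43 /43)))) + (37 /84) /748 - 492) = -12716 /4337495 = -0.00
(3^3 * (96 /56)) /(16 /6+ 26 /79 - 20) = -2.72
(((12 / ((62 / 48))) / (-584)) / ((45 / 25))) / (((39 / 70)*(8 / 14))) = -2450 / 88257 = -0.03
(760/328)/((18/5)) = 475/738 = 0.64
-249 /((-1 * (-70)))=-249 /70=-3.56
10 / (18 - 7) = 10 / 11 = 0.91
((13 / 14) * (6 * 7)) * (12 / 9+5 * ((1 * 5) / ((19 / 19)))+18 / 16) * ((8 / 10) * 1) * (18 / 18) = 856.70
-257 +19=-238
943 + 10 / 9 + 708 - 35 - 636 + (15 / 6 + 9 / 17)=301147 / 306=984.14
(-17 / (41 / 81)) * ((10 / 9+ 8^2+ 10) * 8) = -827424 / 41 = -20181.07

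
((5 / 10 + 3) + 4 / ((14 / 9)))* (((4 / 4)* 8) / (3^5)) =340 / 1701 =0.20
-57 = -57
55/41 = 1.34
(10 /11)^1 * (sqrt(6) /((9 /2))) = 20 * sqrt(6) /99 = 0.49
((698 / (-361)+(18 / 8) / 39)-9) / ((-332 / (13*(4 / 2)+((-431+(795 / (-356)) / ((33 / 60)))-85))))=-98749613285 / 6101425616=-16.18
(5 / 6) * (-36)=-30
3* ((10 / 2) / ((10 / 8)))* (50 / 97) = 600 / 97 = 6.19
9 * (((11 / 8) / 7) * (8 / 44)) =9 / 28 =0.32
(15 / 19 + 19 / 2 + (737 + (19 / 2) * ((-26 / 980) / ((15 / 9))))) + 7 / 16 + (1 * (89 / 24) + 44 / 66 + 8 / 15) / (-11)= 9181624307 / 12289200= 747.13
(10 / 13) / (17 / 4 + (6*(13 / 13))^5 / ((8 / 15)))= 40 / 758381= 0.00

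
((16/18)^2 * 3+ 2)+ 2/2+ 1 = 172/27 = 6.37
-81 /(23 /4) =-324 /23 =-14.09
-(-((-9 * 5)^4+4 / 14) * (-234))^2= -45115727575511311524 / 49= -920729134194108398.45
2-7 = -5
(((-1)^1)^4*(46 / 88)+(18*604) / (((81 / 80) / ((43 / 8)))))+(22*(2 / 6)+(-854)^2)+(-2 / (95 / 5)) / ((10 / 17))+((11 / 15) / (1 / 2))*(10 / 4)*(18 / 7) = 787048.66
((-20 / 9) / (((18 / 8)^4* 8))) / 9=-640 / 531441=-0.00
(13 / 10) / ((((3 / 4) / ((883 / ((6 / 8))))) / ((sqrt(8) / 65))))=14128*sqrt(2) / 225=88.80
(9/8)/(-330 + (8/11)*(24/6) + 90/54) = -0.00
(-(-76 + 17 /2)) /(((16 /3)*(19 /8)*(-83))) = -405 /6308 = -0.06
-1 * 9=-9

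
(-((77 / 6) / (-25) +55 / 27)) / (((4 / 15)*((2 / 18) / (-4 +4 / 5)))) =4114 / 25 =164.56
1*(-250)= -250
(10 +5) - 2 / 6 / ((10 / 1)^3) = 44999 / 3000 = 15.00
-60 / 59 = -1.02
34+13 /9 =319 /9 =35.44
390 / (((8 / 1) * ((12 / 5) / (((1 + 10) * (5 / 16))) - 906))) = -17875 / 331944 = -0.05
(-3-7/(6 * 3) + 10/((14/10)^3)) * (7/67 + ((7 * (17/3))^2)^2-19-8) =21187983376865/33506298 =632358.23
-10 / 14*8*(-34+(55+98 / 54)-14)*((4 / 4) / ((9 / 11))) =-14960 / 243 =-61.56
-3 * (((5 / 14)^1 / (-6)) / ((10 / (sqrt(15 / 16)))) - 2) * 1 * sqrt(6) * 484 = 121 * sqrt(6) * (sqrt(15)+1344) / 56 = 7133.82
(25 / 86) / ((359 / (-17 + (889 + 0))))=10900 / 15437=0.71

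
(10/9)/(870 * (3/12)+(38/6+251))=20/8547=0.00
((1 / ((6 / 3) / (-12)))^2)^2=1296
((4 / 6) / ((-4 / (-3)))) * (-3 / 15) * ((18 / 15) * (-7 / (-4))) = -21 / 100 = -0.21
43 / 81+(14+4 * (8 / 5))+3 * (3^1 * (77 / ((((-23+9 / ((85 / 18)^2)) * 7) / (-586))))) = 2588.33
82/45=1.82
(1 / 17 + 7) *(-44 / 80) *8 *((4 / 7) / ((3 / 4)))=-2816 / 119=-23.66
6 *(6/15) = 2.40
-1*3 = -3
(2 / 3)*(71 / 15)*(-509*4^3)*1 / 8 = -578224 / 45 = -12849.42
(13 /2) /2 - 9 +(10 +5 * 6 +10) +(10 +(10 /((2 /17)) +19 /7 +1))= 4003 /28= 142.96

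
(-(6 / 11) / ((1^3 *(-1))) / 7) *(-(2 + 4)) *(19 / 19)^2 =-36 / 77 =-0.47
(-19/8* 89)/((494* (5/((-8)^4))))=-22784/65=-350.52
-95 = -95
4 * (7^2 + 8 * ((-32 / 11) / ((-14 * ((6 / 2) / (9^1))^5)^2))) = -15010900 / 539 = -27849.54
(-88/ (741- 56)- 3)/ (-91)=2143/ 62335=0.03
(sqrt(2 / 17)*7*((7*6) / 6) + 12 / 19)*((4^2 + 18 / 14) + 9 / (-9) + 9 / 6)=1494 / 133 + 1743*sqrt(34) / 34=310.16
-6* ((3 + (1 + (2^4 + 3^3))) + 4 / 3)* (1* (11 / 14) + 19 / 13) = -59305 / 91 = -651.70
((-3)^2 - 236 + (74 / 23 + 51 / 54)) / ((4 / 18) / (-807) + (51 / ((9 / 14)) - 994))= 74449785 / 305588396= 0.24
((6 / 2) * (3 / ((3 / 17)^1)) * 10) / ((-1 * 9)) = -170 / 3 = -56.67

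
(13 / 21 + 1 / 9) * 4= 184 / 63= 2.92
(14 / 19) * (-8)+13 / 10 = -4.59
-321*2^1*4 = -2568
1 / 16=0.06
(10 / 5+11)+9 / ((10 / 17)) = 28.30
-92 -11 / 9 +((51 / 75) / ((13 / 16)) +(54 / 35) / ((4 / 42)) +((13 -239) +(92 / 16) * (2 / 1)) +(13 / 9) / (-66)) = -28060511 / 96525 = -290.71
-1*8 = -8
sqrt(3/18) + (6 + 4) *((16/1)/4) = sqrt(6)/6 + 40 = 40.41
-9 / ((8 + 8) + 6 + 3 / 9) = -27 / 67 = -0.40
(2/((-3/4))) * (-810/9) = 240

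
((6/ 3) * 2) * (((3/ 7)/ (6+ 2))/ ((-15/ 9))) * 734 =-3303/ 35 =-94.37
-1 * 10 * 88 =-880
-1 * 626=-626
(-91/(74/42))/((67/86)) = -164346/2479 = -66.30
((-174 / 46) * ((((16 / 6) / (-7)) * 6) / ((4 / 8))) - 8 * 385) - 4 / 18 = -4438186 / 1449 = -3062.93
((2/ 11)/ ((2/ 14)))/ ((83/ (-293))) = -4.49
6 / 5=1.20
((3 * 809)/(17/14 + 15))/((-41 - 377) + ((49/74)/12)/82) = -2474142048/6909207853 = -0.36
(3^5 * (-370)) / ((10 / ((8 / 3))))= -23976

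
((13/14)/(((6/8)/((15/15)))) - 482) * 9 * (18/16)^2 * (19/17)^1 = -2913327/476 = -6120.43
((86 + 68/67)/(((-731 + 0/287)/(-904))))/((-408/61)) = -40186190/2497827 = -16.09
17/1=17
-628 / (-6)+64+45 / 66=11177 / 66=169.35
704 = 704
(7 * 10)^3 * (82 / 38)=14063000 / 19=740157.89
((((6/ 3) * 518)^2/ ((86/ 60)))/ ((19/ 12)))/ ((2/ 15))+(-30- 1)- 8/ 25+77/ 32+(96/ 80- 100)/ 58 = 67230681109377/ 18954400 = 3546969.63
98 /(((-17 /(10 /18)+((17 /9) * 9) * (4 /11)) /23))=-123970 /1343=-92.31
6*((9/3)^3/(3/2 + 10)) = 324/23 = 14.09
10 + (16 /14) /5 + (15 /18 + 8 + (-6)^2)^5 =181136166.65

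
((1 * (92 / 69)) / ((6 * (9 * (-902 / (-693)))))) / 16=7 / 5904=0.00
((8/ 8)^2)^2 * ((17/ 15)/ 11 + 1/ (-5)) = -16/ 165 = -0.10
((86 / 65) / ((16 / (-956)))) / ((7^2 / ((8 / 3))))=-41108 / 9555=-4.30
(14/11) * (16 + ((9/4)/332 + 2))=167391/7304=22.92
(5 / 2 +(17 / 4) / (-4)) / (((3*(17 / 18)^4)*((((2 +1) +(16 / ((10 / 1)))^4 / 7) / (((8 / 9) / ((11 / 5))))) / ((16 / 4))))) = 3912300000 / 15821466551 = 0.25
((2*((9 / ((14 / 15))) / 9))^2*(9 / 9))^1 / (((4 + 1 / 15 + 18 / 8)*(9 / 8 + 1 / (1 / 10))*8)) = 0.01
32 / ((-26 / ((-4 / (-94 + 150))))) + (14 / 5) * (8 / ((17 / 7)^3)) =3692376 / 2235415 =1.65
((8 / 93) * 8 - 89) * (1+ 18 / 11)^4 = -5808898853 / 1361613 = -4266.19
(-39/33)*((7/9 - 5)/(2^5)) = 247/1584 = 0.16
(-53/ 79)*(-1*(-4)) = -212/ 79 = -2.68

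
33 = 33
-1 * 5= -5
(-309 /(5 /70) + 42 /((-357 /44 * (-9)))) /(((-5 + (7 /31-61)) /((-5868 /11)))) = -13376099480 /381293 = -35080.89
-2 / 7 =-0.29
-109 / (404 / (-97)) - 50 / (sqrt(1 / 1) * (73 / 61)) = -460371 / 29492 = -15.61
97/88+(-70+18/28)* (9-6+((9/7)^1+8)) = -3669511/4312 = -851.00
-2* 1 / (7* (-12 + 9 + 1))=1 / 7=0.14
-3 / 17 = -0.18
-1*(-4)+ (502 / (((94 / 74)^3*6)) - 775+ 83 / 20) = -4522721993 / 6229380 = -726.03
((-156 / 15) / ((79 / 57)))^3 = -26039617344 / 61629875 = -422.52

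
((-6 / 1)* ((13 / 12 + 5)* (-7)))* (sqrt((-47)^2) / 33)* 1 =24017 / 66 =363.89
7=7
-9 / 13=-0.69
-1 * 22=-22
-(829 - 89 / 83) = -68718 / 83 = -827.93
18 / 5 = 3.60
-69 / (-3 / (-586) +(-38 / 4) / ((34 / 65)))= 3.80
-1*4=-4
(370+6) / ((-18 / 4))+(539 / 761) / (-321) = -61234721 / 732843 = -83.56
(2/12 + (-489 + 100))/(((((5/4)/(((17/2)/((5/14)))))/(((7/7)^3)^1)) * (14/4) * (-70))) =79322/2625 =30.22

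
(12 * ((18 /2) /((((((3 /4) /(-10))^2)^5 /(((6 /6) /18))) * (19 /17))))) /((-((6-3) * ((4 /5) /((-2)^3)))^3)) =356515840000000000000 /10097379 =35307760558457.79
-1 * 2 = -2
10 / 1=10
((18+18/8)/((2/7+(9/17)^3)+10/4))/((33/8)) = 1238076/739981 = 1.67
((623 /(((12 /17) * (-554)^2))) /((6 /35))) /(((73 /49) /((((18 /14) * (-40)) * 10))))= -64869875 /11202434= -5.79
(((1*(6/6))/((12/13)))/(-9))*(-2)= 13/54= 0.24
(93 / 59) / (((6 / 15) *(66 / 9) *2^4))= 1395 / 41536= 0.03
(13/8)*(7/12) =91/96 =0.95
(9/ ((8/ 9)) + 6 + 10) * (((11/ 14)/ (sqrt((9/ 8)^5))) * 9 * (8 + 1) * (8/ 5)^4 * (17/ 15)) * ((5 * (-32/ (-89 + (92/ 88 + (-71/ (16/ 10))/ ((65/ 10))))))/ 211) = 23441415602176 * sqrt(2)/ 450424996875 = 73.60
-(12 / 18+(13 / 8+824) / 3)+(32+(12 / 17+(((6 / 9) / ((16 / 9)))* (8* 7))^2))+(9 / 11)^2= 3266521 / 16456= 198.50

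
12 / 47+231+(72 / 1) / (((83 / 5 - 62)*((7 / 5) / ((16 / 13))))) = 223167333 / 970879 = 229.86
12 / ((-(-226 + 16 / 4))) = 2 / 37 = 0.05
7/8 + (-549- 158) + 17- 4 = -5545/8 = -693.12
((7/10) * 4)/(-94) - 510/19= -119983/4465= -26.87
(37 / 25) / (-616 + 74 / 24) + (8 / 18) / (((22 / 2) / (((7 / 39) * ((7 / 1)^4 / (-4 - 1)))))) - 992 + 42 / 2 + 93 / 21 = -4820781511138 / 4969589625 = -970.06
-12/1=-12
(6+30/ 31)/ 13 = 0.54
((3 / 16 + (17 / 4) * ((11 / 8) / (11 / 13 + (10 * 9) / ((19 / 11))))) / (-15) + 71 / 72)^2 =2736976493161 / 2931491865600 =0.93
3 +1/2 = 3.50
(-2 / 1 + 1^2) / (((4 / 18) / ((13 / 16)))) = -117 / 32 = -3.66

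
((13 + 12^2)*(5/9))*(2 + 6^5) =6105730/9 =678414.44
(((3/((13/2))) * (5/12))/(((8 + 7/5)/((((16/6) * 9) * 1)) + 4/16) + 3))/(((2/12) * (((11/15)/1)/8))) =3.46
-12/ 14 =-0.86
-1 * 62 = -62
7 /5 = 1.40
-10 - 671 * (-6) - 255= 3761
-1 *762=-762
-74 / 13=-5.69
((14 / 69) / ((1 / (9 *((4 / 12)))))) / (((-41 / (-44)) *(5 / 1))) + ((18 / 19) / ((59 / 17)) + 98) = 520113796 / 5285515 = 98.40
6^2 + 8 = 44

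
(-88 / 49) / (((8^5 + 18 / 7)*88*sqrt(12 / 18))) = -sqrt(6) / 3211516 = -0.00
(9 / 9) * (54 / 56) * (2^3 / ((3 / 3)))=54 / 7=7.71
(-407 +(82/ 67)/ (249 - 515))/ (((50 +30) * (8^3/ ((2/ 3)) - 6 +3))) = -1813409/ 272676600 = -0.01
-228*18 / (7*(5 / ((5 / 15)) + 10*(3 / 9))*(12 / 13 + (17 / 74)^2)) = -876466656 / 26745565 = -32.77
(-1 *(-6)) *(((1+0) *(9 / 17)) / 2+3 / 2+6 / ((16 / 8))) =486 / 17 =28.59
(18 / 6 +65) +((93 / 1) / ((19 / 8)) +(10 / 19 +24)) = 2502 / 19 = 131.68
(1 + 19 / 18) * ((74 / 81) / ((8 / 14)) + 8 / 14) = 91057 / 20412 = 4.46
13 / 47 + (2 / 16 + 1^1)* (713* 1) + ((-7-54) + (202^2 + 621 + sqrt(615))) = 42191.20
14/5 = 2.80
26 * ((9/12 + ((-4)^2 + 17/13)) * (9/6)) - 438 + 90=1425/4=356.25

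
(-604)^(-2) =1 /364816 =0.00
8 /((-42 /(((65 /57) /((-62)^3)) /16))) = 65 /1141114464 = 0.00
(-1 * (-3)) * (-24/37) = -72/37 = -1.95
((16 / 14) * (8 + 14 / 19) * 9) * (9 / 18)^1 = 5976 / 133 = 44.93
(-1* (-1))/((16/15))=15/16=0.94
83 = 83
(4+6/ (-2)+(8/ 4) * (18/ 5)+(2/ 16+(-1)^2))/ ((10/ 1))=373/ 400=0.93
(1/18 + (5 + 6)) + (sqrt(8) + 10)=2* sqrt(2) + 379/18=23.88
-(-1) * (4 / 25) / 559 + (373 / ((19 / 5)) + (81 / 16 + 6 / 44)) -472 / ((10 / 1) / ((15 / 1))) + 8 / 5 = -28181644609 / 46732400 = -603.04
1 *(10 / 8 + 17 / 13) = 2.56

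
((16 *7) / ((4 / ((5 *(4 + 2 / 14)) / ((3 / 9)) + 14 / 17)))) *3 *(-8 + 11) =269748 / 17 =15867.53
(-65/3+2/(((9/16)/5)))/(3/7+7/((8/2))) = -980/549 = -1.79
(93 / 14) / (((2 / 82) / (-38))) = -72447 / 7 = -10349.57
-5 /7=-0.71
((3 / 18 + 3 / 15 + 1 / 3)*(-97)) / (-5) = 679 / 50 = 13.58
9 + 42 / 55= 537 / 55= 9.76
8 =8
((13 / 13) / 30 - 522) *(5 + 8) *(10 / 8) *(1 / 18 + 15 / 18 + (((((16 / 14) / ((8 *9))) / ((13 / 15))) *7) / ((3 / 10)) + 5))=-11572001 / 216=-53574.08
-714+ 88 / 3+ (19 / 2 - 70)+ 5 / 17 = -75977 / 102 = -744.87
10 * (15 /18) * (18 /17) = 150 /17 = 8.82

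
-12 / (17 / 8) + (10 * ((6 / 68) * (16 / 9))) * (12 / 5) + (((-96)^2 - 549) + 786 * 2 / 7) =1057873 / 119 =8889.69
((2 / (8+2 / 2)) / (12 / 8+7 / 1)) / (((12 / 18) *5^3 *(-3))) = -2 / 19125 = -0.00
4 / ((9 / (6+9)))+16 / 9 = 76 / 9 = 8.44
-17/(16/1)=-17/16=-1.06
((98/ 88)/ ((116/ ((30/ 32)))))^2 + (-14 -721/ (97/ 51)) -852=-805436158994783/ 646893862912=-1245.08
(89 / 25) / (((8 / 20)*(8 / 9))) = 10.01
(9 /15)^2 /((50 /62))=279 /625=0.45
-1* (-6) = 6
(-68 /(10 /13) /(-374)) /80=13 /4400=0.00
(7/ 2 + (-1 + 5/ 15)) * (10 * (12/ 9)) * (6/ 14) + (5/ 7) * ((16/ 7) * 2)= 2860/ 147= 19.46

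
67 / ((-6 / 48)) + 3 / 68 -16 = -37533 / 68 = -551.96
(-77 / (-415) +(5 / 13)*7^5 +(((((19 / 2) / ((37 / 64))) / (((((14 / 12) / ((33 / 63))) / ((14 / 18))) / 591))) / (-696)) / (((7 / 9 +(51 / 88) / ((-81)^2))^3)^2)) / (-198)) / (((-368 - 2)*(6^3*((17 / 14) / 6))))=-294878986426523330173211704656873536792369 / 737788964727117667539631909539062760468750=-0.40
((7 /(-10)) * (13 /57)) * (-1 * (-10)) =-91 /57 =-1.60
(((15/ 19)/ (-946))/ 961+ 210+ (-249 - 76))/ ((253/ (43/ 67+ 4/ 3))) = -788599460125/ 878384580942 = -0.90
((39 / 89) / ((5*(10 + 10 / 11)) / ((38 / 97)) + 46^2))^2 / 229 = 66438801 / 402987394703367424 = 0.00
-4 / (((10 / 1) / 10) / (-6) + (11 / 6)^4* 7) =-5184 / 102271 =-0.05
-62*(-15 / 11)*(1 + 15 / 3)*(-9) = -4565.45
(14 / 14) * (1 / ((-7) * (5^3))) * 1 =-1 / 875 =-0.00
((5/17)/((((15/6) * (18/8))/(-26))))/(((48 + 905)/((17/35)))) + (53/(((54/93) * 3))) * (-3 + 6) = 18267283/200130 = 91.28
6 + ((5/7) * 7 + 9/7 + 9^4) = 46013/7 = 6573.29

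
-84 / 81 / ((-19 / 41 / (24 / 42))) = 656 / 513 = 1.28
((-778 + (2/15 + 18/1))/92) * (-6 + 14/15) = 216562/5175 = 41.85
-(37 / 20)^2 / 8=-1369 / 3200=-0.43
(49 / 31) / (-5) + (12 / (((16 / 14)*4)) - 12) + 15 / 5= -6.69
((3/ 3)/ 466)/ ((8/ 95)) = 95/ 3728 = 0.03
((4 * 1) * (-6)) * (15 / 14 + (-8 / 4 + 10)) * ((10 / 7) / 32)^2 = -9525 / 21952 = -0.43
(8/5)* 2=16/5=3.20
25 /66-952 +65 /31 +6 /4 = -969829 /1023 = -948.02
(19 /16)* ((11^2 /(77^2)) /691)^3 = 19 /621072592940464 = 0.00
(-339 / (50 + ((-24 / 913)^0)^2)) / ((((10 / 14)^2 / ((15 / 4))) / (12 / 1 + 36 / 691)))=-34584102 / 58735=-588.82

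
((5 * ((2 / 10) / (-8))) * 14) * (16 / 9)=-28 / 9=-3.11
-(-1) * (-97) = -97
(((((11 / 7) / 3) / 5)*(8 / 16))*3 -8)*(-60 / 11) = 42.78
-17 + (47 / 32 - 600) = -19697 / 32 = -615.53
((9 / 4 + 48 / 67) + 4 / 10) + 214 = 291271 / 1340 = 217.37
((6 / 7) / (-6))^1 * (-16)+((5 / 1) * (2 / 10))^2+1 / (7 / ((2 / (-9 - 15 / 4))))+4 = 7.26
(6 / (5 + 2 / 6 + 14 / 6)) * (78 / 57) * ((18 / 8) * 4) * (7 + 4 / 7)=223236 / 3059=72.98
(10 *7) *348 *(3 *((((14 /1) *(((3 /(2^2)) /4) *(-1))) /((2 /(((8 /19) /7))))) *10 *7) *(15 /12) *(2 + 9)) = -105509250 /19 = -5553118.42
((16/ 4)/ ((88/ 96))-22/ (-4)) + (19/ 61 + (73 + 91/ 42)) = 171793/ 2013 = 85.34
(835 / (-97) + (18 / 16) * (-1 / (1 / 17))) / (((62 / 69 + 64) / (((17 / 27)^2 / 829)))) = -143050087 / 700013820816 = -0.00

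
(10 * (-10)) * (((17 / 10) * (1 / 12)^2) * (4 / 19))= -85 / 342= -0.25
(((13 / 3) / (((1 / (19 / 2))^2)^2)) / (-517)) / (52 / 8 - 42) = 1694173 / 880968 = 1.92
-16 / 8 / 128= -1 / 64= -0.02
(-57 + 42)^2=225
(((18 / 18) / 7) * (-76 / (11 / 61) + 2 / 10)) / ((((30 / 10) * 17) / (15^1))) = -23169 / 1309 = -17.70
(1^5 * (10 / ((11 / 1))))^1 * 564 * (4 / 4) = 5640 / 11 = 512.73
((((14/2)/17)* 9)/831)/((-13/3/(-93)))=5859/61217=0.10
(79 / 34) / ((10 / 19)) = 1501 / 340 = 4.41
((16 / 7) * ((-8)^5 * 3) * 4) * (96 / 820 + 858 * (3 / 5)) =-664113512448 / 1435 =-462796872.79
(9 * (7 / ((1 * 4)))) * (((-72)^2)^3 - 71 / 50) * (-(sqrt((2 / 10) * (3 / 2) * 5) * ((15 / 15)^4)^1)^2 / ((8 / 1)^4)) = -1316517956799381 / 1638400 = -803538791.99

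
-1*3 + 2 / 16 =-23 / 8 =-2.88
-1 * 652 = -652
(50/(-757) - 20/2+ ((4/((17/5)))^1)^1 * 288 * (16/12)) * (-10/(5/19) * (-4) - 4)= 841264560/12869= 65371.40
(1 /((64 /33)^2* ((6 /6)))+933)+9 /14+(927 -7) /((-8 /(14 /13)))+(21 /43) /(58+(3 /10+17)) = 3258858931539 /4022939648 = 810.07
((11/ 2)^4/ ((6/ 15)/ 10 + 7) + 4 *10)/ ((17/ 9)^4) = 285501915/ 21381376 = 13.35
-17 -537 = -554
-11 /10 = -1.10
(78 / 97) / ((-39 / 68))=-1.40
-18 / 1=-18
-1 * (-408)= 408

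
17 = 17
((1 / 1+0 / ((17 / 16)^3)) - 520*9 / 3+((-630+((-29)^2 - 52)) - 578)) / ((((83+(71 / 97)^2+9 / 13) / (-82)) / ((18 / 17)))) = 39678656264 / 19460325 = 2038.95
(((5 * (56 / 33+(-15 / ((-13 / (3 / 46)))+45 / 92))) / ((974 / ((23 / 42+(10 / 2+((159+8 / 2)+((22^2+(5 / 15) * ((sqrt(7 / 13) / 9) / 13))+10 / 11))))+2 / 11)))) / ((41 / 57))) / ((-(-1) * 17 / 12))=8478845 * sqrt(91) / 3396134037582+2560450091945 / 343855780268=7.45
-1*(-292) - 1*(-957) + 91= 1340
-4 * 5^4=-2500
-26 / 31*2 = -52 / 31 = -1.68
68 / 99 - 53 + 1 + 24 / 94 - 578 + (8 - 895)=-7054217 / 4653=-1516.06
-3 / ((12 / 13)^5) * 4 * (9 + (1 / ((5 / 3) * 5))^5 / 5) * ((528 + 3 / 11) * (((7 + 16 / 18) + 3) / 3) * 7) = -2162982.81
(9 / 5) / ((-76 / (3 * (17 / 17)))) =-27 / 380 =-0.07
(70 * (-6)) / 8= -105 / 2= -52.50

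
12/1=12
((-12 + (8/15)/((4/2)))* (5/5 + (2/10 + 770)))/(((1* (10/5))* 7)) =-339328/525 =-646.34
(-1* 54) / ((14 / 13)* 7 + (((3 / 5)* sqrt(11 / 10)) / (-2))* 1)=-68796000 / 9587269- 273780* sqrt(110) / 9587269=-7.48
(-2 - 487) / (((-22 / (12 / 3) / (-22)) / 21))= -41076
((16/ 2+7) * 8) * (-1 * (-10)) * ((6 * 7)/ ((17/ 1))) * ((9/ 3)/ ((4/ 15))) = 567000/ 17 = 33352.94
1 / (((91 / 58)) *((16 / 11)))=319 / 728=0.44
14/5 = 2.80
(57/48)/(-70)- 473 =-473.02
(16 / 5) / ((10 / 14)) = 112 / 25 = 4.48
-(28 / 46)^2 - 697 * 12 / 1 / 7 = -4425928 / 3703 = -1195.23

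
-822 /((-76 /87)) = 35757 /38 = 940.97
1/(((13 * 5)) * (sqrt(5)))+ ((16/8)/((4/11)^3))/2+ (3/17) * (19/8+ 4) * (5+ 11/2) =sqrt(5)/325+ 2087/64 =32.62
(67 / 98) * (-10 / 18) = -335 / 882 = -0.38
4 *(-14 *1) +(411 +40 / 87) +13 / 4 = 124831 / 348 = 358.71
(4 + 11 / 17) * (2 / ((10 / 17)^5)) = 6598159 / 50000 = 131.96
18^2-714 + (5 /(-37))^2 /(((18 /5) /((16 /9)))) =-43245710 /110889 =-389.99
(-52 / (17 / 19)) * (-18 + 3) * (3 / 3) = 14820 / 17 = 871.76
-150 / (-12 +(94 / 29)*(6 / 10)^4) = 453125 / 34981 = 12.95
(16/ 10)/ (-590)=-4/ 1475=-0.00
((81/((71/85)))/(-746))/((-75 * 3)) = 153/264830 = 0.00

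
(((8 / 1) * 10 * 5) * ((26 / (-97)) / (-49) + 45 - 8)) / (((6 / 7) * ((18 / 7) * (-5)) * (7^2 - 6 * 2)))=-390860 / 10767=-36.30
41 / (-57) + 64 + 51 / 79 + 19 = 82.93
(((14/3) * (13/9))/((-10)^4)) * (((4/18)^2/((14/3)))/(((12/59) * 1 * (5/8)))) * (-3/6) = -767/27337500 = -0.00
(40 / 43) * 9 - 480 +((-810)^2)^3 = 12144470068682979720 / 43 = 282429536480999528.37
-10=-10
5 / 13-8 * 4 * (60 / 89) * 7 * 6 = -1047875 / 1157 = -905.68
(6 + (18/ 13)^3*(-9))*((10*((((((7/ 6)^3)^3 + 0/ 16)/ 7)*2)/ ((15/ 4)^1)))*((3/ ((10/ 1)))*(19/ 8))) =-717539015669/ 18450581760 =-38.89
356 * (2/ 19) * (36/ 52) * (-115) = -736920/ 247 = -2983.48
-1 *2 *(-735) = 1470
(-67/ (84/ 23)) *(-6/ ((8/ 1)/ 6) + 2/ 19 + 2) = 20033/ 456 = 43.93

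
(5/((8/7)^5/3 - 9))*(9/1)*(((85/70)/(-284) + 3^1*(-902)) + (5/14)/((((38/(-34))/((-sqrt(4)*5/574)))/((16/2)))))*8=2716633754712045/23286250489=116662.57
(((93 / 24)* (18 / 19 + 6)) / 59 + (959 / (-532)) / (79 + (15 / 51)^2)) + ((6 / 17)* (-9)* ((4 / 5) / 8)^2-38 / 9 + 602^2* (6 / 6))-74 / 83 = 11791327416838855687 / 32536839362400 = 362399.29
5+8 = 13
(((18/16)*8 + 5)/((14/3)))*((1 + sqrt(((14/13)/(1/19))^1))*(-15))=-45*sqrt(3458)/13-45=-248.55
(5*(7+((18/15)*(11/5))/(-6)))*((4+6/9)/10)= 1148/75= 15.31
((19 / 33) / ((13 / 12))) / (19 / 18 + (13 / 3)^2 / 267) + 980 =758662796 / 773773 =980.47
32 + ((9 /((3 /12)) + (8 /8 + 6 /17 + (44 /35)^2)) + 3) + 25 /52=80583049 /1082900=74.41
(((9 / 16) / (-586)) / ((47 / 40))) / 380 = -9 / 4186384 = -0.00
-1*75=-75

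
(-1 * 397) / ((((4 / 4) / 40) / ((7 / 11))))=-111160 / 11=-10105.45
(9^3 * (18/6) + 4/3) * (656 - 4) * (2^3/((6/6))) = 34243040/3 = 11414346.67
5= 5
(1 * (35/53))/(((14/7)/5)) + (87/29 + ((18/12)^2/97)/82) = 4.65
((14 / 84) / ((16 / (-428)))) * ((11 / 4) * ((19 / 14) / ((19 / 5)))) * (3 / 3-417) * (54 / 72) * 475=36339875 / 56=648926.34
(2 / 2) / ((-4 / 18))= -9 / 2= -4.50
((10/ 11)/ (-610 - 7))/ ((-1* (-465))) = -2/ 631191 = -0.00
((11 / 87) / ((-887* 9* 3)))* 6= -22 / 694521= -0.00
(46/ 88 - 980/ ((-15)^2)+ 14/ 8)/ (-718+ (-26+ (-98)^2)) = -1031/ 4385700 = -0.00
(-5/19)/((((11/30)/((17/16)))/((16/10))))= -255/209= -1.22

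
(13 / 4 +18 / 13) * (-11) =-50.98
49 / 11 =4.45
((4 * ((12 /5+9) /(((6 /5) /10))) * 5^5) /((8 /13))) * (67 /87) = 258578125 /174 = 1486081.18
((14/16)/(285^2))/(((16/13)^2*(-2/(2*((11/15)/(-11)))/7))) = 8281/2495232000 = 0.00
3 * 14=42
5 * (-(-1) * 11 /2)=55 /2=27.50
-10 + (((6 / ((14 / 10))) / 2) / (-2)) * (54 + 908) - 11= -7362 / 7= -1051.71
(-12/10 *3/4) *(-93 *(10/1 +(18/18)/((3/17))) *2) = 13113/5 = 2622.60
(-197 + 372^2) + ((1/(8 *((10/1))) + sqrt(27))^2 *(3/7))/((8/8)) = 138198.63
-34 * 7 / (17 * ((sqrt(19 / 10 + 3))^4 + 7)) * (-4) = 1.81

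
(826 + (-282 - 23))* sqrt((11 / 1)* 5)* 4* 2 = 4168* sqrt(55) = 30910.72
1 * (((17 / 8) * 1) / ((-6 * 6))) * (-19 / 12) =0.09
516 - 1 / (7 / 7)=515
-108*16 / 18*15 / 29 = -1440 / 29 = -49.66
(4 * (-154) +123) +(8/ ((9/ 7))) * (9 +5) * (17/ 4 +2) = 463/ 9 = 51.44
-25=-25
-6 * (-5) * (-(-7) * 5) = 1050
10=10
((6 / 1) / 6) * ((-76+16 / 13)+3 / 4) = -3849 / 52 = -74.02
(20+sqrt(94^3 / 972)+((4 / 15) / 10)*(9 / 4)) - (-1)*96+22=47*sqrt(282) / 27+6903 / 50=167.29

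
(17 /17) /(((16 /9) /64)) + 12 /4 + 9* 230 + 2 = 2111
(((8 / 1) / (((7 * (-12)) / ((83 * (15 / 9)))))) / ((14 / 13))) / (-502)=5395 / 221382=0.02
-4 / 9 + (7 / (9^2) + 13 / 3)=322 / 81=3.98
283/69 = 4.10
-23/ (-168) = 23/ 168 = 0.14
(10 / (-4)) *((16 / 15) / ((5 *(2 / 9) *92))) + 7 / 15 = 152 / 345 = 0.44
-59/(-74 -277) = 59/351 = 0.17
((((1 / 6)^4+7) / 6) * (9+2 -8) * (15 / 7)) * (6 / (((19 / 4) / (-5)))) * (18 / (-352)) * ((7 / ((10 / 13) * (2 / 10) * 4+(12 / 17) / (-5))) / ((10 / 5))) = 250641625 / 14018048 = 17.88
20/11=1.82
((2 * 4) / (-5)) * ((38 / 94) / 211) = -152 / 49585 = -0.00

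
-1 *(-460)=460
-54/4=-27/2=-13.50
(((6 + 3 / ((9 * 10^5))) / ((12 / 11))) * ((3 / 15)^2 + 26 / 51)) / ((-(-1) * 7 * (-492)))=-1982829673 / 2258280000000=-0.00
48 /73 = 0.66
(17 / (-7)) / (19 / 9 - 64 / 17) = 2601 / 1771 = 1.47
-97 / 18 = -5.39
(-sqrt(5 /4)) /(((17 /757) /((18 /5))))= -6813 * sqrt(5) /85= -179.23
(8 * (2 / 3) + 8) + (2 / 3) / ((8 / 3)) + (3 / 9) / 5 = 273 / 20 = 13.65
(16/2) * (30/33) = 80/11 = 7.27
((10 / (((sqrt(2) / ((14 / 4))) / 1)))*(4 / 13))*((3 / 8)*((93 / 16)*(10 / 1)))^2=68110875*sqrt(2) / 26624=3617.91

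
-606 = -606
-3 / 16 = -0.19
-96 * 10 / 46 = -480 / 23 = -20.87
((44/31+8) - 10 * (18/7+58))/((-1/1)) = 129396/217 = 596.29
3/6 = 1/2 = 0.50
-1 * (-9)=9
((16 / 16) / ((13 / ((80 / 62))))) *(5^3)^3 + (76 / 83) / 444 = 719765632657 / 3712839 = 193858.56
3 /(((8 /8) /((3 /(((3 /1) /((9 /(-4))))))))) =-27 /4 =-6.75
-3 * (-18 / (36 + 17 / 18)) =972 / 665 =1.46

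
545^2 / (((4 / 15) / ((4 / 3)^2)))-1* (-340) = 5941520 / 3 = 1980506.67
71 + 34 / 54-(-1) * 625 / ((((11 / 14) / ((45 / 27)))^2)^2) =15091197082 / 1185921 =12725.30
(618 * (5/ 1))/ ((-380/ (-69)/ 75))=1599075/ 38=42080.92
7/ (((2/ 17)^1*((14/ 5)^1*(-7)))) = -85/ 28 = -3.04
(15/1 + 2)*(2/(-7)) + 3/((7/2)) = -4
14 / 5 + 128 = 654 / 5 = 130.80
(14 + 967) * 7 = 6867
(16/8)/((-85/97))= -194/85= -2.28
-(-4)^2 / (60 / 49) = -196 / 15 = -13.07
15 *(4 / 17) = 60 / 17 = 3.53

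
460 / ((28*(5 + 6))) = 1.49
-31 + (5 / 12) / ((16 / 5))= -5927 / 192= -30.87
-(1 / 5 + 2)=-11 / 5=-2.20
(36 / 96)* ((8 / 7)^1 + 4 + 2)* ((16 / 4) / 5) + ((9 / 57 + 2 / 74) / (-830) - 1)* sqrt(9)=-350367 / 408443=-0.86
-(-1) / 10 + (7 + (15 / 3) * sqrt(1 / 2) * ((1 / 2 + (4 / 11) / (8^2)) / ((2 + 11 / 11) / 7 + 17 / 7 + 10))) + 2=623 * sqrt(2) / 6336 + 91 / 10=9.24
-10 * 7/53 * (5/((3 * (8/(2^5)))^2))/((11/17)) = -95200/5247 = -18.14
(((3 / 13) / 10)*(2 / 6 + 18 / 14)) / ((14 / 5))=0.01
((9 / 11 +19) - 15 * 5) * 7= -4249 / 11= -386.27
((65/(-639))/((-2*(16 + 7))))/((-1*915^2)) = -13/4921878330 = -0.00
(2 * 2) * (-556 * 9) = -20016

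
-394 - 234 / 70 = -13907 / 35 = -397.34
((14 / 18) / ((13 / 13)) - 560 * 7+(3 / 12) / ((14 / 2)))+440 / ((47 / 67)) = -38989885 / 11844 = -3291.95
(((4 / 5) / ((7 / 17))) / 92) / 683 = 0.00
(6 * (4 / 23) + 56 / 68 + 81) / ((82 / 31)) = 31.33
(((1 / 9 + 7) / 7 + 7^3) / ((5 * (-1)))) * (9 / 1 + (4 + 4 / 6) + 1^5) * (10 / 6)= -953612 / 567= -1681.86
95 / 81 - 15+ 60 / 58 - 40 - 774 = -1942136 / 2349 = -826.79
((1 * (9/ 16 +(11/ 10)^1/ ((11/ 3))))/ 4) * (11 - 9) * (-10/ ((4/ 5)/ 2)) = -345/ 32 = -10.78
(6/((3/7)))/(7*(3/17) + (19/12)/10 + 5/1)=28560/13043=2.19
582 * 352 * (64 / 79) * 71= 930902016 / 79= 11783569.82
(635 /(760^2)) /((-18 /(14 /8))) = -889 /8317440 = -0.00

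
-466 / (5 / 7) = -3262 / 5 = -652.40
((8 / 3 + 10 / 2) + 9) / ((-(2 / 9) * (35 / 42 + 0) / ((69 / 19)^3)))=-29565810 / 6859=-4310.51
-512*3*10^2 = -153600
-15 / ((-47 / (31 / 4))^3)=446865 / 6644672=0.07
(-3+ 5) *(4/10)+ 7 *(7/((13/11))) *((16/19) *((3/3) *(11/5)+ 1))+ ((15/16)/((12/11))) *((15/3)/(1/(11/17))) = 154937411/1343680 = 115.31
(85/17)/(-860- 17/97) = -485/83437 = -0.01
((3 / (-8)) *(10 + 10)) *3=-22.50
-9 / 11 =-0.82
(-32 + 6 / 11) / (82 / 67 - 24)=11591 / 8393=1.38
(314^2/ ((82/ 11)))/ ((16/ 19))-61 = 5131633/ 328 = 15645.22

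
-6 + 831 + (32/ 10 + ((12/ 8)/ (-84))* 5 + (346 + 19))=334071/ 280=1193.11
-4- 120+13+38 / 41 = -4513 / 41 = -110.07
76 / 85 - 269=-22789 / 85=-268.11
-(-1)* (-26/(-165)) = 26/165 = 0.16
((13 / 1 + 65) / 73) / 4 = 39 / 146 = 0.27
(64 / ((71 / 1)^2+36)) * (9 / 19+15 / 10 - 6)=-4896 / 96463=-0.05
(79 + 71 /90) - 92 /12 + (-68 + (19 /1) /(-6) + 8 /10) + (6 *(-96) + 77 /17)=-435832 /765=-569.72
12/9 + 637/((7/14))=3826/3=1275.33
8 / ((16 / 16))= 8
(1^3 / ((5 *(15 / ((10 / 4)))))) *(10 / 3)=1 / 9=0.11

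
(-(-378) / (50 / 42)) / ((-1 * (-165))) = 2646 / 1375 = 1.92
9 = 9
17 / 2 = 8.50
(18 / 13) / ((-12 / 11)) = -33 / 26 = -1.27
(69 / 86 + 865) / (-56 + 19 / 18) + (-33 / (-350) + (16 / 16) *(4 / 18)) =-2068513231 / 133960050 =-15.44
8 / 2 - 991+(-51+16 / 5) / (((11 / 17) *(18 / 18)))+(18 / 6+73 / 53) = -3079684 / 2915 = -1056.50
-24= -24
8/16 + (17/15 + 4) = 169/30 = 5.63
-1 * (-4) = 4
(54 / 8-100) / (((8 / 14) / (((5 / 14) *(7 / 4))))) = -13055 / 128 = -101.99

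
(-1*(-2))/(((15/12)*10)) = 4/25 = 0.16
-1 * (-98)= 98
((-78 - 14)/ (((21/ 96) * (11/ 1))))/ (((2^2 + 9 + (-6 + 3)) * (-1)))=1472/ 385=3.82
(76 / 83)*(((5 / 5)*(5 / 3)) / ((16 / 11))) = 1045 / 996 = 1.05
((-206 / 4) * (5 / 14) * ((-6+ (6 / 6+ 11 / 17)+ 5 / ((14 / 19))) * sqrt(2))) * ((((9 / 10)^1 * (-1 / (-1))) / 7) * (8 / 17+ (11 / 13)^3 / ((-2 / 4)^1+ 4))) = -45162324819 * sqrt(2) / 12195793064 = -5.24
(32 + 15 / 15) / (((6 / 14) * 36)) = 77 / 36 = 2.14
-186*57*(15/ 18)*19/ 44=-3815.11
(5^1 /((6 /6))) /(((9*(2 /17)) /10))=425 /9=47.22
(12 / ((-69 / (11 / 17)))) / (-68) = 11 / 6647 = 0.00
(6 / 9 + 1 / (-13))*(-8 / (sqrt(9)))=-1.57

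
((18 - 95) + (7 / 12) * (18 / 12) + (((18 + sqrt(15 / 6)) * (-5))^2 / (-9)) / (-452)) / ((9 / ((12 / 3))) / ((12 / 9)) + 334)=-29416 / 133227 + 200 * sqrt(10) / 606923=-0.22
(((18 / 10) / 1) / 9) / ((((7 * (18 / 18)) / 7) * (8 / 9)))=9 / 40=0.22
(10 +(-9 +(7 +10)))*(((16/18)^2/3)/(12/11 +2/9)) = 704/195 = 3.61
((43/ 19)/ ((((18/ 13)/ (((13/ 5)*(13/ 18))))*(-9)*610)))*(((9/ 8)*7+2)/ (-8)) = 7463209/ 10814860800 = 0.00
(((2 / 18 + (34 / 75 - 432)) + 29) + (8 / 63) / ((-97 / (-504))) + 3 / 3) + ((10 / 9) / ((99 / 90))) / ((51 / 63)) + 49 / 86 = -140030206867 / 350989650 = -398.96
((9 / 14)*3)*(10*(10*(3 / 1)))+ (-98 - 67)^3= -31440825 / 7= -4491546.43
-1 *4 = -4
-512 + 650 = 138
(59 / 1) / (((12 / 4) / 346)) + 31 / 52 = 1061621 / 156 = 6805.26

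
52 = 52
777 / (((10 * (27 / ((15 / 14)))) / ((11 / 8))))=407 / 96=4.24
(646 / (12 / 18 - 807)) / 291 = -646 / 234643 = -0.00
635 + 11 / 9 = 5726 / 9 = 636.22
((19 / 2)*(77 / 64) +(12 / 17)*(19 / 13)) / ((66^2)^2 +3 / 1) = 352507 / 536757416832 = 0.00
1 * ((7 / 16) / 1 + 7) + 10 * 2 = 439 / 16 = 27.44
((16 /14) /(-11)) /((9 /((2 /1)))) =-16 /693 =-0.02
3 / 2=1.50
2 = 2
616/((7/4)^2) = 1408/7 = 201.14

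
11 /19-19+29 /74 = -25349 /1406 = -18.03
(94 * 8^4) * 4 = 1540096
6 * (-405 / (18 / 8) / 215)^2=7776 / 1849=4.21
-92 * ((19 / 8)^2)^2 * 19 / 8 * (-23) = 1309856371 / 8192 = 159894.58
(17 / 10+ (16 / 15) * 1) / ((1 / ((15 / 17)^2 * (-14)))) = -8715 / 289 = -30.16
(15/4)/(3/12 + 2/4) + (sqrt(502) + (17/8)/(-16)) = 623/128 + sqrt(502) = 27.27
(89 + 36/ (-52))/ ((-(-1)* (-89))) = -1148/ 1157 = -0.99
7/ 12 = 0.58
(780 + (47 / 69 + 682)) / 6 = 100925 / 414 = 243.78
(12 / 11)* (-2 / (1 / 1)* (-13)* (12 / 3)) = 1248 / 11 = 113.45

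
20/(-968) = -5/242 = -0.02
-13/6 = -2.17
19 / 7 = 2.71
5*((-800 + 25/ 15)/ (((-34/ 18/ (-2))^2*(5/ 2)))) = -517320/ 289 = -1790.03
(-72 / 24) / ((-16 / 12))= 9 / 4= 2.25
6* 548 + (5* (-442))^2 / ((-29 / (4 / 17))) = -1053848 / 29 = -36339.59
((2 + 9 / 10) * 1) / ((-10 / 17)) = -493 / 100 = -4.93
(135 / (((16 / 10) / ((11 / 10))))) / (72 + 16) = 135 / 128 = 1.05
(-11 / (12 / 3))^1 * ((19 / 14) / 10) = -209 / 560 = -0.37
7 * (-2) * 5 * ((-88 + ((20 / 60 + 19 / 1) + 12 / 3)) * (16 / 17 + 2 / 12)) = 767270 / 153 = 5014.84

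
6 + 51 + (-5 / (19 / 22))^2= 32677 / 361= 90.52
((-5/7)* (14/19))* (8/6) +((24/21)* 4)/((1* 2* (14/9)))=0.77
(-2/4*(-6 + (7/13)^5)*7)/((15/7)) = 108336599/11138790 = 9.73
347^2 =120409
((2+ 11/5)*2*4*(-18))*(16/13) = -48384/65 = -744.37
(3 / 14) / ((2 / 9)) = 27 / 28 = 0.96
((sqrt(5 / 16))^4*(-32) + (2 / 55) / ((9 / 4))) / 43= -0.07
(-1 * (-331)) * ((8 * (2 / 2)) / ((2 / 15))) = 19860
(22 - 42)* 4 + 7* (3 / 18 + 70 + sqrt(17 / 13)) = 7* sqrt(221) / 13 + 2467 / 6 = 419.17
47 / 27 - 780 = -21013 / 27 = -778.26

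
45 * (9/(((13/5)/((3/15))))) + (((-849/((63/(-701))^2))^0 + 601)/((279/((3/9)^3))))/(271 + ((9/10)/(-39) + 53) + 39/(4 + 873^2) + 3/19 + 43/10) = 67366708734118580/2162371292825211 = 31.15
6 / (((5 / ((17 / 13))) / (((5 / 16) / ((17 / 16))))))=6 / 13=0.46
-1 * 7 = -7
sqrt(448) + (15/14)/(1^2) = 15/14 + 8*sqrt(7) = 22.24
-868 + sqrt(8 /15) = -868 + 2 *sqrt(30) /15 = -867.27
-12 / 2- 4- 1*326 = -336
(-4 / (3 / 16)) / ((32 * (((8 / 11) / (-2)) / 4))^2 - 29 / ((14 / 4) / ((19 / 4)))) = 108416 / 157005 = 0.69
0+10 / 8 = 5 / 4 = 1.25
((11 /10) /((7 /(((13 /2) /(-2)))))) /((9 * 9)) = -143 /22680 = -0.01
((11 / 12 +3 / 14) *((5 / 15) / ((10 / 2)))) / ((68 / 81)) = 171 / 1904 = 0.09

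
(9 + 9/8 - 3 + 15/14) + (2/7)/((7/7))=475/56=8.48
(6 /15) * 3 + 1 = 11 /5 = 2.20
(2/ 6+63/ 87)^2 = 8464/ 7569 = 1.12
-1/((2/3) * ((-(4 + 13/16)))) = 24/77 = 0.31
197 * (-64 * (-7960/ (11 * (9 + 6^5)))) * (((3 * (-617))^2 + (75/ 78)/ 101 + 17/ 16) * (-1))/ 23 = -30098559313239328/ 172406091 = -174579442.86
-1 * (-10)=10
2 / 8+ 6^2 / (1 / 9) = 1297 / 4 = 324.25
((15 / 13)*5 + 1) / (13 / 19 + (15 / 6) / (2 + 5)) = 23408 / 3601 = 6.50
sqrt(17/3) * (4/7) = 1.36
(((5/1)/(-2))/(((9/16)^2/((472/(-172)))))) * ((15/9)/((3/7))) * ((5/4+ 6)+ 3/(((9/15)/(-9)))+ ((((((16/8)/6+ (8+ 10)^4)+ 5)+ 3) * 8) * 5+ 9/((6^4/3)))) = 33299051606800/94041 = 354090786.01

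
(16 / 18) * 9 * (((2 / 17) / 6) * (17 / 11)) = 8 / 33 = 0.24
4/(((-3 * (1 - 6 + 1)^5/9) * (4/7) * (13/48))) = 63/832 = 0.08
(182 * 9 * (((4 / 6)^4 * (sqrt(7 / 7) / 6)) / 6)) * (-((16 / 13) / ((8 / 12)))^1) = -448 / 27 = -16.59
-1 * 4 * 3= -12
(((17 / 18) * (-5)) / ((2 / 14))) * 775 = -461125 / 18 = -25618.06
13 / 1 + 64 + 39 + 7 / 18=2095 / 18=116.39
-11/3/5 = -11/15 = -0.73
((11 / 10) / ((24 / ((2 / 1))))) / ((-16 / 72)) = -33 / 80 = -0.41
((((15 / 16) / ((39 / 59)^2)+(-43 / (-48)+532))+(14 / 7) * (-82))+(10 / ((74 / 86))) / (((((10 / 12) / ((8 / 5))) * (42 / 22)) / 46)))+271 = 258181239 / 218855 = 1179.69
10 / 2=5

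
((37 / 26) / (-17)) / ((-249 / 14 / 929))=240611 / 55029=4.37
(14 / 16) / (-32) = -7 / 256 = -0.03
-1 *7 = -7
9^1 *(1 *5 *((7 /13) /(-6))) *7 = -735 /26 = -28.27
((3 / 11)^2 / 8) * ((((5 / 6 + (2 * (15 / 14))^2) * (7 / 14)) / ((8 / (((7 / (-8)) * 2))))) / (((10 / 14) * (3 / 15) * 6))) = -145 / 22528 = -0.01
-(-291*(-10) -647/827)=-2405923/827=-2909.22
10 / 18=5 / 9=0.56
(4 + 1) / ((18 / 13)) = 65 / 18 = 3.61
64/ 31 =2.06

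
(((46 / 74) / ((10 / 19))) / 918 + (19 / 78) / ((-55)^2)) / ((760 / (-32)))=-192217 / 3339282375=-0.00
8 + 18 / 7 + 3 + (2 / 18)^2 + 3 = 9403 / 567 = 16.58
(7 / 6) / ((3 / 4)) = 14 / 9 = 1.56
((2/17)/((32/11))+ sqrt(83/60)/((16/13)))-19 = -5157/272+ 13 * sqrt(1245)/480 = -18.00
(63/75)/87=7/725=0.01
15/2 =7.50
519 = 519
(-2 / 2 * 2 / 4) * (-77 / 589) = 0.07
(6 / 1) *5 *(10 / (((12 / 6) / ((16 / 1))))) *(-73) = -175200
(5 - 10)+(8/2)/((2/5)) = 5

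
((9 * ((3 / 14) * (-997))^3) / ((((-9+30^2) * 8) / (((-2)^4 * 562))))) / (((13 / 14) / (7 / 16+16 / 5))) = -243111799827549 / 560560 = -433694519.46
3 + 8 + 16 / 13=159 / 13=12.23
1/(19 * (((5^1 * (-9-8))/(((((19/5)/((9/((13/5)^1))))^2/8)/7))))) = -3211/240975000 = -0.00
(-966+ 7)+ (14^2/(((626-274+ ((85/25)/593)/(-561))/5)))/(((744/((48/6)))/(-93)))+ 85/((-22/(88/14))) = -237731641337/241090073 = -986.07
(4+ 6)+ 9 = 19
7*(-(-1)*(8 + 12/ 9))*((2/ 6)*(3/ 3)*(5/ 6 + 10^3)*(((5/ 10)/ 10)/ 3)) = 58849/ 162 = 363.27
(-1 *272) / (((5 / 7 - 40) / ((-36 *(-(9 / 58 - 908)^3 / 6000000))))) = -416943352810887 / 13413950000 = -31082.82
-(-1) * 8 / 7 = 8 / 7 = 1.14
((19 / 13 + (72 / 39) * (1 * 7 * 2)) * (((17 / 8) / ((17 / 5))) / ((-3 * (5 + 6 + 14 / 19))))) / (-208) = 33725 / 14471808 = 0.00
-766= -766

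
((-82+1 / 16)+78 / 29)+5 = -34451 / 464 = -74.25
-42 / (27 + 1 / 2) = -84 / 55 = -1.53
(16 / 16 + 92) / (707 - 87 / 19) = 1767 / 13346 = 0.13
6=6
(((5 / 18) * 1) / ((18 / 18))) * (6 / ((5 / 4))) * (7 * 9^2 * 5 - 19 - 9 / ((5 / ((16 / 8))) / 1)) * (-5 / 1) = -56248 / 3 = -18749.33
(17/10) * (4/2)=17/5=3.40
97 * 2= 194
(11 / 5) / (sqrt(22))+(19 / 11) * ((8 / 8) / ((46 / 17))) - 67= -33579 / 506+sqrt(22) / 10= -65.89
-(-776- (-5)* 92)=316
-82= -82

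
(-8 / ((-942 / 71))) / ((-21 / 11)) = -0.32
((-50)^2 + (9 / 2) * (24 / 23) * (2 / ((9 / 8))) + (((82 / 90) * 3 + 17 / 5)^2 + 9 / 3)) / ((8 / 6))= 13190897 / 6900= 1911.72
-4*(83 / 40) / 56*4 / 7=-83 / 980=-0.08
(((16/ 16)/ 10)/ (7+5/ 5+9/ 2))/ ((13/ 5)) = 0.00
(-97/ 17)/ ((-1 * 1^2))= 97/ 17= 5.71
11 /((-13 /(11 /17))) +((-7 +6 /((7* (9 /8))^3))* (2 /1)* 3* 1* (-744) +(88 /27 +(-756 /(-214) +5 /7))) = 759185014148 /24332763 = 31200.12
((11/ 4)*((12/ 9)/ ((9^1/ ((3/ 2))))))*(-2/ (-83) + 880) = 401731/ 747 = 537.79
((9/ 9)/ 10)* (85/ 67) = 17/ 134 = 0.13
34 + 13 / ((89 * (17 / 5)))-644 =-609.96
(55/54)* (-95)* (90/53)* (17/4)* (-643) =285572375/636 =449013.17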